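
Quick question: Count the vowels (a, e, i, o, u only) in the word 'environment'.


Vowels in 'environment': e, i, o, e = 4 vowels.

4


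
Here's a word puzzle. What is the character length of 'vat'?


Spell out 'vat' and number each letter: v(1), a(2), t(3). Total: 3 letters.

3


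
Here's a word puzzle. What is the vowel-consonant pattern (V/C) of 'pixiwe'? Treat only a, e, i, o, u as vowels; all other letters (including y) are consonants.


Letter mapping: p = C, i = V, x = C, i = V, w = C, e = V.

CVCVCV


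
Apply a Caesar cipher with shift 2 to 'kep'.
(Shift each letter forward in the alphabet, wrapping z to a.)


Shift each letter by 2: k -> m, e -> g, p -> r. Result: 'mgr'.

mgr


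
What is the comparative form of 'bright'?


Apply comparative formation (add -er): 'bright' -> 'brighter'.

brighter


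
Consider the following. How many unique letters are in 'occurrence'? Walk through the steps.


Unique letters in 'occurrence': {c, e, n, o, r, u} = 6 distinct letters.

6


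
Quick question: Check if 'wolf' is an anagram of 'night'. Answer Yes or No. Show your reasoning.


Sorted letters of 'wolf': 'flow'
Sorted letters of 'night': 'ghint'
They do not match.

No


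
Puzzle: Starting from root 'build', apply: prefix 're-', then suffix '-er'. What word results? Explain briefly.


Step 1: Add prefix 're-' to 'build' = 'rebuild'
Step 2: Add suffix '-er' to 'rebuild' = 'rebuilder'

rebuilder


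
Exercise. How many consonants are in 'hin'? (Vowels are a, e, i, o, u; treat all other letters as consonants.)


Consonants in 'hin': h, n = 2 consonants.

2


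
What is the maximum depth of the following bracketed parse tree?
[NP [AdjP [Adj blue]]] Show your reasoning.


Count bracket nesting levels:
'[' at pos 0: depth = 1
'[' at pos 4: depth = 2
'[' at pos 10: depth = 3
Maximum depth reached: 3

3


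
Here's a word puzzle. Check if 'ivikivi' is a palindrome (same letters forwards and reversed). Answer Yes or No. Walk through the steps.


Forward: 'ivikivi'
Reversed: 'ivikivi'
They are identical.

Yes


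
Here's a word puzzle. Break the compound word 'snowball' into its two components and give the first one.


Split 'snowball' into 'snow' + 'ball'. The first part is 'snow'.

snow


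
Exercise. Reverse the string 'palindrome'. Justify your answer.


Reverse 'palindrome' character by character: 'emordnilap'.

emordnilap


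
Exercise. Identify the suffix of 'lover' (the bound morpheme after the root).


The word 'lover' = 'love' (root) + '-er' (suffix). The suffix is '-er'.

er


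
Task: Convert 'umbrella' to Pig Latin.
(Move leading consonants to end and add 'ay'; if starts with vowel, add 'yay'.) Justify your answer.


'umbrella' starts with a vowel, so add 'yay': 'umbrellayay'.

umbrellayay


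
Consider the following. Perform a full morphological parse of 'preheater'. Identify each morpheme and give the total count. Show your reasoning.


Step 1: Identify prefix: 'pre' (meaning: before)
Step 2: Identify root: 'heat'
Step 3: Identify suffix(es): 'er'
Decomposition: pre- (prefix: before) + heat (root) + -er (suffix: one who)
Total morphemes: 3

3 morphemes (pre- (prefix: before) + heat (root) + -er (suffix: one who))


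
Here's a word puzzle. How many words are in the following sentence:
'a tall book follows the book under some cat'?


Split into words: a | tall | book | follows | the | book | under | some | cat = 9 words.

9


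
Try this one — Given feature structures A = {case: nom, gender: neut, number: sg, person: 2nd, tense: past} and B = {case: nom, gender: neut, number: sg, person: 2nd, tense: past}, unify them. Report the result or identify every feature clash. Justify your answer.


Compare features:
case: A=nom vs B=nom -> unified: nom
gender: A=neut vs B=neut -> unified: neut
number: A=sg vs B=sg -> unified: sg
person: A=2nd vs B=2nd -> unified: 2nd
tense: A=past vs B=past -> unified: past
No clashes found.

Unified: {case: nom, gender: neut, number: sg, person: 2nd, tense: past}


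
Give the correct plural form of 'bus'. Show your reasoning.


Apply rule: Add -es (sibilant/fricative ending). 'bus' becomes 'buses'.

buses


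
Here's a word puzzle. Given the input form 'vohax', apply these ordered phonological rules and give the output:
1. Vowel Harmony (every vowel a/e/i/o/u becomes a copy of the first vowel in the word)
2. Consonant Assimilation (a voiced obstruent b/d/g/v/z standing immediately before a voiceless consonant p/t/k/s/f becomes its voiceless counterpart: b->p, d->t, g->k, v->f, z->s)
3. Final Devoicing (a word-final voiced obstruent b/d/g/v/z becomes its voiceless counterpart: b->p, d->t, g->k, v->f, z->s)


Starting form: 'vohax'
Rule 1: Vowel Harmony: all vowels become 'o' (matching first vowel). 'vohax' -> 'vohox'
Rule 2: Consonant Assimilation: no voiced obstruent (b/d/g/v/z) stands immediately before a voiceless consonant (p/t/k/s/f). No change.
Rule 3: Final Devoicing: final consonant 'x' is not one of the voiced obstruents b/d/g/v/z. No change.
Final form: 'vohox'

vohox


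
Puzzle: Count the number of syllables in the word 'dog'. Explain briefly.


Break 'dog' into syllables: dog -> dog = 1 syllable

1 syllable


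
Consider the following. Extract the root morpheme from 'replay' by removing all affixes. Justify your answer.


Remove prefix 're' from 'replay' to get root 'play'.

play


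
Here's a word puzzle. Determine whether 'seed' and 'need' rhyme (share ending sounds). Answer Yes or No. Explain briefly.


Rime (stressed vowel + following sounds) of 'seed': -eed = /iːd/
Rime of 'need': -eed = /iːd/
/iːd/ and /iːd/ are the same ending sound, so the words rhyme.

Yes


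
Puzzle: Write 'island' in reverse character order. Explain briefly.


Reverse 'island' character by character: 'dnalsi'.

dnalsi


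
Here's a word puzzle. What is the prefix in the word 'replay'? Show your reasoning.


The word 'replay' = 're' (prefix) + 'play' (root). The prefix is 're'.

re


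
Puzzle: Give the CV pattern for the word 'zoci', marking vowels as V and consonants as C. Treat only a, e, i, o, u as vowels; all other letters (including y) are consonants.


Letter mapping: z = C, o = V, c = C, i = V.

CVCV


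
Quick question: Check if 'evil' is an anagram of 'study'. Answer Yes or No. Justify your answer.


Sorted letters of 'evil': 'eilv'
Sorted letters of 'study': 'dstuy'
They do not match.

No


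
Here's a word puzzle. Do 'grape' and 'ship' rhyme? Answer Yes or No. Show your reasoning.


Rime (stressed vowel + following sounds) of 'grape': -ape = /eɪp/
Rime of 'ship': -ip = /ɪp/
/eɪp/ and /ɪp/ are different ending sounds, so the words do not rhyme.

No


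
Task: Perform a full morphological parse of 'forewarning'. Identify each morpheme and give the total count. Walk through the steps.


Step 1: Identify prefix: 'fore' (meaning: before/front)
Step 2: Identify root: 'warn'
Step 3: Identify suffix(es): 'ing'
Decomposition: fore- (prefix: before/front) + warn (root) + -ing (suffix: ongoing action)
Total morphemes: 3

3 morphemes (fore- (prefix: before/front) + warn (root) + -ing (suffix: ongoing action))


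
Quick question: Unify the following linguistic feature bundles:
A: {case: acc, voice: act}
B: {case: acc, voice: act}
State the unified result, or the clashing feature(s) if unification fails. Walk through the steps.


Compare features:
case: A=acc vs B=acc -> unified: acc
voice: A=act vs B=act -> unified: act
No clashes found.

Unified: {case: acc, voice: act}


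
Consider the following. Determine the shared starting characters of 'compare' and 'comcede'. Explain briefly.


Compare from the start: 3 characters match: 'com'. Mismatch at position 4: 'p' vs 'c'.

com


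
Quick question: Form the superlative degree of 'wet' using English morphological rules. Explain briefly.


Apply superlative formation (double final consonant, add -est): 'wet' -> 'wettest'.

wettest


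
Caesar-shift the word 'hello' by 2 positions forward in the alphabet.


Shift each letter by 2: h -> j, e -> g, l -> n, l -> n, o -> q. Result: 'jgnnq'.

jgnnq


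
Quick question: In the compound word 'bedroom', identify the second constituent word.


Split 'bedroom' into 'bed' + 'room'. The second part is 'room'.

room


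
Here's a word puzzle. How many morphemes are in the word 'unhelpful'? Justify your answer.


Decomposition: un- (prefix) + help (root) + -ful (suffix) = 3 morpheme(s)

3 morphemes


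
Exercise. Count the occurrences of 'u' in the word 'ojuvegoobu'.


Letter 'u' in 'ojuvegoobu': found at position(s) 3, 10 = 2 occurrence(s).

2


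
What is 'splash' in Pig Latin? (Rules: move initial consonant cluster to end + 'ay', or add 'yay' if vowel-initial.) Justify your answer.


'splash': move consonant cluster 'spl' to end and add 'ay': 'ashsplay'.

ashsplay


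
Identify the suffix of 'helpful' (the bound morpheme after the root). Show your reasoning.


The word 'helpful' = 'help' (root) + '-ful' (suffix). The suffix is '-ful'.

ful


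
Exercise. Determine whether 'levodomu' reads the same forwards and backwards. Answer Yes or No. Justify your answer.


Forward: 'levodomu'
Reversed: 'umodovel'
They differ.

No


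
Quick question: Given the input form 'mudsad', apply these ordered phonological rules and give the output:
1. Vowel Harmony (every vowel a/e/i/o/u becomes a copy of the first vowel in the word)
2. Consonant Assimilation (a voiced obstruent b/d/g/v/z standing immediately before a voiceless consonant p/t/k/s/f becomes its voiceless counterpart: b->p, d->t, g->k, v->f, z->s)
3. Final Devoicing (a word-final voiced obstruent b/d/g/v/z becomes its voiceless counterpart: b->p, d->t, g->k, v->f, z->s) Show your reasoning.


Starting form: 'mudsad'
Rule 1: Vowel Harmony: all vowels become 'u' (matching first vowel). 'mudsad' -> 'mudsud'
Rule 2: Consonant Assimilation: voiced obstruent before voiceless consonant becomes voiceless ('ds' -> 'ts'). 'mudsud' -> 'mutsud'
Rule 3: Final Devoicing: word-final voiced obstruent 'd' becomes voiceless 't'. 'mutsud' -> 'mutsut'
Final form: 'mutsut'

mutsut


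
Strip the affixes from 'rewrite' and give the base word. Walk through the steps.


Remove prefix 're' from 'rewrite' to get root 'write'.

write


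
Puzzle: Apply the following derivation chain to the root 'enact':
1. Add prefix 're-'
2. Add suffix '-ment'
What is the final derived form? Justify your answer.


Step 1: Add prefix 're-' to 'enact' = 'reenact'
Step 2: Add suffix '-ment' to 'reenact' = 'reenactment'

reenactment


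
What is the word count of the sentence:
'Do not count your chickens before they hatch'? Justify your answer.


Split into words: Do | not | count | your | chickens | before | they | hatch = 8 words.

8


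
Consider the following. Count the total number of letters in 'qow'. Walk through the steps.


Spell out 'qow' and number each letter: q(1), o(2), w(3). Total: 3 letters.

3


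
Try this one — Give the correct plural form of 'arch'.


Apply rule: Add -es (sibilant/fricative ending). 'arch' becomes 'arches'.

arches


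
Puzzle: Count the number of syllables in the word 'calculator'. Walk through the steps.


Break 'calculator' into syllables: cal-cu-la-tor -> cal | cu | la | tor = 4 syllables

4 syllables


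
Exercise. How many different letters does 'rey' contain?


Unique letters in 'rey': {e, r, y} = 3 distinct letters.

3


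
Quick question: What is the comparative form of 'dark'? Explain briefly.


Apply comparative formation (add -er): 'dark' -> 'darker'.

darker


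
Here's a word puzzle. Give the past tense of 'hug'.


Apply rule: Double final consonant and add -ed. 'hug' becomes 'hugged'.

hugged


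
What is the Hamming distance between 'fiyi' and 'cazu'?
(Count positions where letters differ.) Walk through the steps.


Alignment:
Position 1: 'f' vs 'c' = DIFFER
Position 2: 'i' vs 'a' = DIFFER
Position 3: 'y' vs 'z' = DIFFER
Position 4: 'i' vs 'u' = DIFFER
Total differences: 4

4


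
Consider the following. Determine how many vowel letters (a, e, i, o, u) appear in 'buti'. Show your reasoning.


Vowels in 'buti': u, i = 2 vowels.

2


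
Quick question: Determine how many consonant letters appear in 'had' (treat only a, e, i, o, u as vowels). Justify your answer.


Consonants in 'had': h, d = 2 consonants.

2


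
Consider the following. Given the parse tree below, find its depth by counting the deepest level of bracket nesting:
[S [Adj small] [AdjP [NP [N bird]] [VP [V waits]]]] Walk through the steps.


Count bracket nesting levels:
'[' at pos 0: depth = 1
'[' at pos 3: depth = 2
'[' at pos 15: depth = 2
'[' at pos 21: depth = 3
'[' at pos 25: depth = 4
'[' at pos 35: depth = 3
'[' at pos 39: depth = 4
Maximum depth reached: 4

4


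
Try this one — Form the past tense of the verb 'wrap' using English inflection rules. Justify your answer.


Apply rule: Double final consonant and add -ed. 'wrap' becomes 'wrapped'.

wrapped


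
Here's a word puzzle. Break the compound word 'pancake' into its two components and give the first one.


Split 'pancake' into 'pan' + 'cake'. The first part is 'pan'.

pan


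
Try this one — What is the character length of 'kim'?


Spell out 'kim' and number each letter: k(1), i(2), m(3). Total: 3 letters.

3


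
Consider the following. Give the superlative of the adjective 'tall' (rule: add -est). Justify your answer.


Apply superlative formation (add -est): 'tall' -> 'tallest'.

tallest


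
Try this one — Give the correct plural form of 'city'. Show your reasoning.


Apply rule: Change -y to -ies (consonant + y). 'city' becomes 'cities'.

cities


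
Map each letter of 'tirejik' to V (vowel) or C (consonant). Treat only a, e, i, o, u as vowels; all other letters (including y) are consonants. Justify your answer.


Letter mapping: t = C, i = V, r = C, e = V, j = C, i = V, k = C.

CVCVCVC


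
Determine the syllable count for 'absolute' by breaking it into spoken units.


Break 'absolute' into syllables: ab-so-lute -> ab | so | lute = 3 syllables

3 syllables


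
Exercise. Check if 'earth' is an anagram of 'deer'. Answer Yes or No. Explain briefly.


Sorted letters of 'earth': 'aehrt'
Sorted letters of 'deer': 'deer'
They do not match.

No


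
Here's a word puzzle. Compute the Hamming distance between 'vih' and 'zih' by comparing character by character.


Alignment:
Position 1: 'v' vs 'z' = DIFFER
Position 2: 'i' vs 'i' = match
Position 3: 'h' vs 'h' = match
Total differences: 1

1


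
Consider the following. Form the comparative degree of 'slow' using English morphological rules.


Apply comparative formation (add -er): 'slow' -> 'slower'.

slower


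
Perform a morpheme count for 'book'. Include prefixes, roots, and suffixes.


Decomposition: book (free morpheme) = 1 morpheme(s)

1 morphemes


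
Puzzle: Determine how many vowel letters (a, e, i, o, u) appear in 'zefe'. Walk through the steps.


Vowels in 'zefe': e, e = 2 vowels.

2


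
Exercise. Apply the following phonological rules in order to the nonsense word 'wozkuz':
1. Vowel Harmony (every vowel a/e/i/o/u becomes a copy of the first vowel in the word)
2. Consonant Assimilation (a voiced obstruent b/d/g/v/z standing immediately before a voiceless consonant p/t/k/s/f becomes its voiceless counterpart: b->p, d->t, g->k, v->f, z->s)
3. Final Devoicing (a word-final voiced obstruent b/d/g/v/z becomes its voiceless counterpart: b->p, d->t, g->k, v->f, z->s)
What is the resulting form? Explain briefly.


Starting form: 'wozkuz'
Rule 1: Vowel Harmony: all vowels become 'o' (matching first vowel). 'wozkuz' -> 'wozkoz'
Rule 2: Consonant Assimilation: voiced obstruent before voiceless consonant becomes voiceless ('zk' -> 'sk'). 'wozkoz' -> 'woskoz'
Rule 3: Final Devoicing: word-final voiced obstruent 'z' becomes voiceless 's'. 'woskoz' -> 'woskos'
Final form: 'woskos'

woskos


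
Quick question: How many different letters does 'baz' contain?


Unique letters in 'baz': {a, b, z} = 3 distinct letters.

3


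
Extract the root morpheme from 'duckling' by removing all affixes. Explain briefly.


Remove suffix '-ling' from 'duckling' to get root 'duck'.

duck


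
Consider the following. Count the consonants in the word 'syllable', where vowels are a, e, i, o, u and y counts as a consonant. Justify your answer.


Consonants in 'syllable': s, y, l, l, b, l = 6 consonants.

6


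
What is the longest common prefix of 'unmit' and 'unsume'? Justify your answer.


Compare from the start: 2 characters match: 'un'. Mismatch at position 3: 'm' vs 's'.

un


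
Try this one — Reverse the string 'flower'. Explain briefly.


Reverse 'flower' character by character: 'rewolf'.

rewolf


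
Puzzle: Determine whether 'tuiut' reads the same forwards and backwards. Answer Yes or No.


Forward: 'tuiut'
Reversed: 'tuiut'
They are identical.

Yes


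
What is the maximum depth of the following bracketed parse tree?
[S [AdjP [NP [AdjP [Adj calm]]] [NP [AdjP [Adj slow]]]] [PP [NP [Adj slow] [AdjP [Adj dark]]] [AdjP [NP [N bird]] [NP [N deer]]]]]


Count bracket nesting levels:
'[' at pos 0: depth = 1
'[' at pos 3: depth = 2
'[' at pos 9: depth = 3
'[' at pos 13: depth = 4
'[' at pos 19: depth = 5
'[' at pos 32: depth = 3
'[' at pos 36: depth = 4
'[' at pos 42: depth = 5
'[' at pos 56: depth = 2
'[' at pos 60: depth = 3
'[' at pos 64: depth = 4
'[' at pos 75: depth = 4
'[' at pos 81: depth = 5
'[' at pos 94: depth = 3
'[' at pos 100: depth = 4
'[' at pos 104: depth = 5
'[' at pos 114: depth = 4
'[' at pos 118: depth = 5
Maximum depth reached: 5

5


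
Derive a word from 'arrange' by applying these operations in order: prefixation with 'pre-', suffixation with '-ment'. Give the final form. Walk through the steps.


Step 1: Add prefix 'pre-' to 'arrange' = 'prearrange'
Step 2: Add suffix '-ment' to 'prearrange' = 'prearrangement'

prearrangement


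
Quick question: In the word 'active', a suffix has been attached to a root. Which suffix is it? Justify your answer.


The word 'active' = 'act' (root) + '-ive' (suffix). The suffix is '-ive'.

ive


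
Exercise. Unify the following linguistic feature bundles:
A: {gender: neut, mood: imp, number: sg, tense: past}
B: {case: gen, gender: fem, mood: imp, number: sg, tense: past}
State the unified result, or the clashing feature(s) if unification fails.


Compare features:
case: A=_ vs B=gen -> unified: gen
gender: A=neut vs B=fem -> CLASH
mood: A=imp vs B=imp -> unified: imp
number: A=sg vs B=sg -> unified: sg
tense: A=past vs B=past -> unified: past
Clash detected on feature 'gender' (neut vs fem); unification fails.

CLASH on 'gender' (neut vs fem)


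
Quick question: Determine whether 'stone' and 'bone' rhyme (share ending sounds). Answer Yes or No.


Rime (stressed vowel + following sounds) of 'stone': -one = /oʊn/
Rime of 'bone': -one = /oʊn/
/oʊn/ and /oʊn/ are the same ending sound, so the words rhyme.

Yes


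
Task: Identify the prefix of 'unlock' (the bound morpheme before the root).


The word 'unlock' = 'un' (prefix) + 'lock' (root). The prefix is 'un'.

un


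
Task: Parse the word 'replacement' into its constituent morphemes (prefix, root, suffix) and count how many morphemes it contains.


Step 1: Identify prefix: 're' (meaning: again)
Step 2: Identify root: 'place'
Step 3: Identify suffix(es): 'ment'
Decomposition: re- (prefix: again) + place (root) + -ment (suffix: action/result)
Total morphemes: 3

3 morphemes (re- (prefix: again) + place (root) + -ment (suffix: action/result))


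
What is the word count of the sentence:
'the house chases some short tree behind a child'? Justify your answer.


Split into words: the | house | chases | some | short | tree | behind | a | child = 9 words.

9


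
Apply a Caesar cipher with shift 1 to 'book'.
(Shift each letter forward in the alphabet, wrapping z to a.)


Shift each letter by 1: b -> c, o -> p, o -> p, k -> l. Result: 'cppl'.

cppl


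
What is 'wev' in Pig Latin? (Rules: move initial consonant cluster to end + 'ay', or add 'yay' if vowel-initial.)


'wev': move consonant cluster 'w' to end and add 'ay': 'evway'.

evway


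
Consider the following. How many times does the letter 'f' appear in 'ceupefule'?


Letter 'f' in 'ceupefule': found at position(s) 6 = 1 occurrence(s).

1


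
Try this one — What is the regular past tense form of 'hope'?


Apply rule: Add -d (word ends in -e). 'hope' becomes 'hoped'.

hoped


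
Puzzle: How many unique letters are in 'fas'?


Unique letters in 'fas': {a, f, s} = 3 distinct letters.

3


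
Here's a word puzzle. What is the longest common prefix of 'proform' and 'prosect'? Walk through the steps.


Compare from the start: 3 characters match: 'pro'. Mismatch at position 4: 'f' vs 's'.

pro


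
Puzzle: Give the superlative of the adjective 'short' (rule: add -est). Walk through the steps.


Apply superlative formation (add -est): 'short' -> 'shortest'.

shortest


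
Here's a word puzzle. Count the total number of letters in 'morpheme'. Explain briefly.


Spell out 'morpheme' and number each letter: m(1), o(2), r(3), p(4), h(5), e(6), m(7), e(8). Total: 8 letters.

8


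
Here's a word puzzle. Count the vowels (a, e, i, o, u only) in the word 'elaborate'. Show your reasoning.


Vowels in 'elaborate': e, a, o, a, e = 5 vowels.

5


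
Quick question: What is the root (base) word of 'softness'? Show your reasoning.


Remove suffix '-ness' from 'softness' to get root 'soft'.

soft


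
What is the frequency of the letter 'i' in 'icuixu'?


Letter 'i' in 'icuixu': found at position(s) 1, 4 = 2 occurrence(s).

2


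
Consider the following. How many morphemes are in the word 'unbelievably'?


Decomposition: un- (prefix) + believe (root) + -able (suffix) + -ly (suffix) = 4 morpheme(s)

4 morphemes


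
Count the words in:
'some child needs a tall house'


Split into words: some | child | needs | a | tall | house = 6 words.

6


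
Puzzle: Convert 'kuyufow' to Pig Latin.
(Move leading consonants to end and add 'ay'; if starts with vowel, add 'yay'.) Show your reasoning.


'kuyufow': move consonant cluster 'k' to end and add 'ay': 'uyufowkay'.

uyufowkay


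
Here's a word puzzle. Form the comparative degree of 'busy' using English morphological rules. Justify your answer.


Apply comparative formation (consonant + y: change y to i, add -er): 'busy' -> 'busier'.

busier


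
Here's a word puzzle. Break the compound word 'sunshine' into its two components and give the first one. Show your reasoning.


Split 'sunshine' into 'sun' + 'shine'. The first part is 'sun'.

sun


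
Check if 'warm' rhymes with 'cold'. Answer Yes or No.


Rime (stressed vowel + following sounds) of 'warm': -arm = /ɔːrm/
Rime of 'cold': -old = /oʊld/
/ɔːrm/ and /oʊld/ are different ending sounds, so the words do not rhyme.

No


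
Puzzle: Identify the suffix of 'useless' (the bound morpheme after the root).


The word 'useless' = 'use' (root) + '-less' (suffix). The suffix is '-less'.

less


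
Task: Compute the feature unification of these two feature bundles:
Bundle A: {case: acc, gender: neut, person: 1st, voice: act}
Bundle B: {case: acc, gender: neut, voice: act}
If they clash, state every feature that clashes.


Compare features:
case: A=acc vs B=acc -> unified: acc
gender: A=neut vs B=neut -> unified: neut
person: A=1st vs B=_ -> unified: 1st
voice: A=act vs B=act -> unified: act
No clashes found.

Unified: {case: acc, gender: neut, person: 1st, voice: act}


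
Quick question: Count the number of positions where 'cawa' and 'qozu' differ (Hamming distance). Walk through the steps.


Alignment:
Position 1: 'c' vs 'q' = DIFFER
Position 2: 'a' vs 'o' = DIFFER
Position 3: 'w' vs 'z' = DIFFER
Position 4: 'a' vs 'u' = DIFFER
Total differences: 4

4


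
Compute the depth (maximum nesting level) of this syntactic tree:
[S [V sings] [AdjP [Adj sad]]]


Count bracket nesting levels:
'[' at pos 0: depth = 1
'[' at pos 3: depth = 2
'[' at pos 13: depth = 2
'[' at pos 19: depth = 3
Maximum depth reached: 3

3


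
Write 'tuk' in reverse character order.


Reverse 'tuk' character by character: 'kut'.

kut


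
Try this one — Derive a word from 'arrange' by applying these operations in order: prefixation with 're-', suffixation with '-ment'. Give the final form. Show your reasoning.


Step 1: Add prefix 're-' to 'arrange' = 'rearrange'
Step 2: Add suffix '-ment' to 'rearrange' = 'rearrangement'

rearrangement


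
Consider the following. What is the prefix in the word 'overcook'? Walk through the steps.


The word 'overcook' = 'over' (prefix) + 'cook' (root). The prefix is 'over'.

over


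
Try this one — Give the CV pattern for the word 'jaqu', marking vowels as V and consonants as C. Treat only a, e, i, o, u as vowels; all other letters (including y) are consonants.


Letter mapping: j = C, a = V, q = C, u = V.

CVCV


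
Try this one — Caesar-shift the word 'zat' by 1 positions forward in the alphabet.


Shift each letter by 1: z -> a, a -> b, t -> u. Result: 'abu'.

abu


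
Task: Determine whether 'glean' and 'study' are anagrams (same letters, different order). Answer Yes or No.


Sorted letters of 'glean': 'aegln'
Sorted letters of 'study': 'dstuy'
They do not match.

No


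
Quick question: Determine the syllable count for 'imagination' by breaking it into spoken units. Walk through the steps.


Break 'imagination' into syllables: i-mag-i-na-tion -> i | mag | i | na | tion = 5 syllables

5 syllables


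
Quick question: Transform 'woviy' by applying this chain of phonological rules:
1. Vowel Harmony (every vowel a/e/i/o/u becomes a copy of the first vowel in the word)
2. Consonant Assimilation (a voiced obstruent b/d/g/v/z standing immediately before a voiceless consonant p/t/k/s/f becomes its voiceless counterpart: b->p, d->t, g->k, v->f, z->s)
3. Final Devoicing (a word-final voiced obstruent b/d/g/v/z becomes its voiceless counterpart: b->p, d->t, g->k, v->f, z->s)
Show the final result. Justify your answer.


Starting form: 'woviy'
Rule 1: Vowel Harmony: all vowels become 'o' (matching first vowel). 'woviy' -> 'wovoy'
Rule 2: Consonant Assimilation: no voiced obstruent (b/d/g/v/z) stands immediately before a voiceless consonant (p/t/k/s/f). No change.
Rule 3: Final Devoicing: final consonant 'y' is not one of the voiced obstruents b/d/g/v/z. No change.
Final form: 'wovoy'

wovoy


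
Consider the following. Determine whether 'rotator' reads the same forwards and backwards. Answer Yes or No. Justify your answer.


Forward: 'rotator'
Reversed: 'rotator'
They are identical.

Yes


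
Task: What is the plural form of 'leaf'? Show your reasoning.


Apply rule: Change -f to -ves. 'leaf' becomes 'leaves'.

leaves


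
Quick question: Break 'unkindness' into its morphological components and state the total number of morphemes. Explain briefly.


Step 1: Identify prefix: 'un' (meaning: not/reverse)
Step 2: Identify root: 'kind'
Step 3: Identify suffix(es): 'ness'
Decomposition: un- (prefix: not/reverse) + kind (root) + -ness (suffix: state of)
Total morphemes: 3

3 morphemes (un- (prefix: not/reverse) + kind (root) + -ness (suffix: state of))


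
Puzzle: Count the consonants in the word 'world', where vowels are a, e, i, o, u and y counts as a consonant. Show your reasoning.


Consonants in 'world': w, r, l, d = 4 consonants.

4


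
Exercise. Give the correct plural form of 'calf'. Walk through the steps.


Apply rule: Change -f to -ves. 'calf' becomes 'calves'.

calves


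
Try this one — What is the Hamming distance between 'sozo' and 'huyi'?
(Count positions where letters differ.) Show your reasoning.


Alignment:
Position 1: 's' vs 'h' = DIFFER
Position 2: 'o' vs 'u' = DIFFER
Position 3: 'z' vs 'y' = DIFFER
Position 4: 'o' vs 'i' = DIFFER
Total differences: 4

4


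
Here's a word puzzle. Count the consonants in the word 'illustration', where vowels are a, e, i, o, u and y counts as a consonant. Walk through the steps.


Consonants in 'illustration': l, l, s, t, r, t, n = 7 consonants.

7


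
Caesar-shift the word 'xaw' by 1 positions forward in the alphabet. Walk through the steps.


Shift each letter by 1: x -> y, a -> b, w -> x. Result: 'ybx'.

ybx


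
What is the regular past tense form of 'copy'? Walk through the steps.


Apply rule: Change -y to -ied. 'copy' becomes 'copied'.

copied


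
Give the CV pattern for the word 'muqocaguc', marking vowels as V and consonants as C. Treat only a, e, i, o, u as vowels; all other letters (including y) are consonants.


Letter mapping: m = C, u = V, q = C, o = V, c = C, a = V, g = C, u = V, c = C.

CVCVCVCVC


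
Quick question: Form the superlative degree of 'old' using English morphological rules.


Apply superlative formation (add -est): 'old' -> 'oldest'.

oldest


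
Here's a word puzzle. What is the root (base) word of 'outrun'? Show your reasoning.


Remove prefix 'out' from 'outrun' to get root 'run'.

run


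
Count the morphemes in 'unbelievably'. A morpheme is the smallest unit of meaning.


Decomposition: un- (prefix) + believe (root) + -able (suffix) + -ly (suffix) = 4 morpheme(s)

4 morphemes


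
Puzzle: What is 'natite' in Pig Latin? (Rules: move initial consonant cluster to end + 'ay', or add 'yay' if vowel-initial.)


'natite': move consonant cluster 'n' to end and add 'ay': 'atitenay'.

atitenay


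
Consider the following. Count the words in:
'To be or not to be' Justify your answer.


Split into words: To | be | or | not | to | be = 6 words.

6


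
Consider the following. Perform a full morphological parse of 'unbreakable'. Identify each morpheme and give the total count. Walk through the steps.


Step 1: Identify prefix: 'un' (meaning: not/reverse)
Step 2: Identify root: 'break'
Step 3: Identify suffix(es): 'able'
Decomposition: un- (prefix: not/reverse) + break (root) + -able (suffix: capable of)
Total morphemes: 3

3 morphemes (un- (prefix: not/reverse) + break (root) + -able (suffix: capable of))


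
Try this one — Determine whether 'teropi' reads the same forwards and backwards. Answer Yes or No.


Forward: 'teropi'
Reversed: 'iporet'
They differ.

No


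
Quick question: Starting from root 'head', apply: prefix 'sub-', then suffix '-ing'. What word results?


Step 1: Add prefix 'sub-' to 'head' = 'subhead'
Step 2: Add suffix '-ing' to 'subhead' = 'subheading'

subheading


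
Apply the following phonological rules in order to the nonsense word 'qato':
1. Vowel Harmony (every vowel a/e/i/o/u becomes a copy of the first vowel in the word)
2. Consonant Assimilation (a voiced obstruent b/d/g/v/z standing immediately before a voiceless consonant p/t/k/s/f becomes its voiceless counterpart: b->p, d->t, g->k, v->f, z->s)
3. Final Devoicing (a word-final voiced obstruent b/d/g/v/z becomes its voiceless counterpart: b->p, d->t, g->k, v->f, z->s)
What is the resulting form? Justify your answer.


Starting form: 'qato'
Rule 1: Vowel Harmony: all vowels become 'a' (matching first vowel). 'qato' -> 'qata'
Rule 2: Consonant Assimilation: no voiced obstruent (b/d/g/v/z) stands immediately before a voiceless consonant (p/t/k/s/f). No change.
Rule 3: Final Devoicing: the word ends in the vowel 'a', not a consonant. No change.
Final form: 'qata'

qata


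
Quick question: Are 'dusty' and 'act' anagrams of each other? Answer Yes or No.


Sorted letters of 'dusty': 'dstuy'
Sorted letters of 'act': 'act'
They do not match.

No


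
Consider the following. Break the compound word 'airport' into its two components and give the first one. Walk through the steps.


Split 'airport' into 'air' + 'port'. The first part is 'air'.

air


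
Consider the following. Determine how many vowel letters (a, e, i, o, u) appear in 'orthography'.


Vowels in 'orthography': o, o, a = 3 vowels.

3


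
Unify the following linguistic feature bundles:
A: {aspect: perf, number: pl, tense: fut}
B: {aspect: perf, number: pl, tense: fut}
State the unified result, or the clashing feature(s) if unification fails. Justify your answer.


Compare features:
aspect: A=perf vs B=perf -> unified: perf
number: A=pl vs B=pl -> unified: pl
tense: A=fut vs B=fut -> unified: fut
No clashes found.

Unified: {aspect: perf, number: pl, tense: fut}


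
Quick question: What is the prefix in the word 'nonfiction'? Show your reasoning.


The word 'nonfiction' = 'non' (prefix) + 'fiction' (root). The prefix is 'non'.

non


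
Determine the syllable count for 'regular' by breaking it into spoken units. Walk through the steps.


Break 'regular' into syllables: reg-u-lar -> reg | u | lar = 3 syllables

3 syllables


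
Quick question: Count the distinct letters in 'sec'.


Unique letters in 'sec': {c, e, s} = 3 distinct letters.

3


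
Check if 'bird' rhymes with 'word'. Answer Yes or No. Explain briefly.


Rime (stressed vowel + following sounds) of 'bird': -ird = /ɜːrd/
Rime of 'word': -ord = /ɜːrd/
/ɜːrd/ and /ɜːrd/ are the same ending sound, so the words rhyme.

Yes


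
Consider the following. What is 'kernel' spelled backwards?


Reverse 'kernel' character by character: 'lenrek'.

lenrek


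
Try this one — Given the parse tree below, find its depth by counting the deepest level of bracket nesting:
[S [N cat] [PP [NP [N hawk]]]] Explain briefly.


Count bracket nesting levels:
'[' at pos 0: depth = 1
'[' at pos 3: depth = 2
'[' at pos 11: depth = 2
'[' at pos 15: depth = 3
'[' at pos 19: depth = 4
Maximum depth reached: 4

4


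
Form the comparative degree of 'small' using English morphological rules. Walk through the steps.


Apply comparative formation (add -er): 'small' -> 'smaller'.

smaller


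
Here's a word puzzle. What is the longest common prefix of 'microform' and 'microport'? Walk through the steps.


Compare from the start: 5 characters match: 'micro'. Mismatch at position 6: 'f' vs 'p'.

micro


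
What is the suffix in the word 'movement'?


The word 'movement' = 'move' (root) + '-ment' (suffix). The suffix is '-ment'.

ment


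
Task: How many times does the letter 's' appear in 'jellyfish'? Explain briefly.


Letter 's' in 'jellyfish': found at position(s) 8 = 1 occurrence(s).

1


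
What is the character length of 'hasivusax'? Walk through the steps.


Spell out 'hasivusax' and number each letter: h(1), a(2), s(3), i(4), v(5), u(6), s(7), a(8), x(9). Total: 9 letters.

9


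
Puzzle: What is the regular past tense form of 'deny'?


Apply rule: Change -y to -ied. 'deny' becomes 'denied'.

denied


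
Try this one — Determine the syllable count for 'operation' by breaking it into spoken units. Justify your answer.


Break 'operation' into syllables: op-er-a-tion -> op | er | a | tion = 4 syllables

4 syllables


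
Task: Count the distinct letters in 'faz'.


Unique letters in 'faz': {a, f, z} = 3 distinct letters.

3


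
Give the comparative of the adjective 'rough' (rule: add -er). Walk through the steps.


Apply comparative formation (add -er): 'rough' -> 'rougher'.

rougher


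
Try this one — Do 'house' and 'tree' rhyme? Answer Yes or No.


Rime (stressed vowel + following sounds) of 'house': -ouse = /aʊs/
Rime of 'tree': -ee = /iː/
/aʊs/ and /iː/ are different ending sounds, so the words do not rhyme.

No


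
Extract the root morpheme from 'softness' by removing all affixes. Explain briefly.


Remove suffix '-ness' from 'softness' to get root 'soft'.

soft


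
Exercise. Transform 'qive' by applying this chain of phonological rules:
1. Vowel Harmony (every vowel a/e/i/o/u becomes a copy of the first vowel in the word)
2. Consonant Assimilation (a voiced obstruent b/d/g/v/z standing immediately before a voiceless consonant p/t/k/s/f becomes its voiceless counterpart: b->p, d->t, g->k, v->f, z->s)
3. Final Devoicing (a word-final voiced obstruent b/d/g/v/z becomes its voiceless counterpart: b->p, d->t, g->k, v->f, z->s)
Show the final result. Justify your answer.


Starting form: 'qive'
Rule 1: Vowel Harmony: all vowels become 'i' (matching first vowel). 'qive' -> 'qivi'
Rule 2: Consonant Assimilation: no voiced obstruent (b/d/g/v/z) stands immediately before a voiceless consonant (p/t/k/s/f). No change.
Rule 3: Final Devoicing: the word ends in the vowel 'i', not a consonant. No change.
Final form: 'qivi'

qivi


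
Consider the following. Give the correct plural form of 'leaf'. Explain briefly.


Apply rule: Change -f to -ves. 'leaf' becomes 'leaves'.

leaves


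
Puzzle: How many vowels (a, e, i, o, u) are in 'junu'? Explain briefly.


Vowels in 'junu': u, u = 2 vowels.

2


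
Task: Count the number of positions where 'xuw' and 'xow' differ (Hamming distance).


Alignment:
Position 1: 'x' vs 'x' = match
Position 2: 'u' vs 'o' = DIFFER
Position 3: 'w' vs 'w' = match
Total differences: 1

1


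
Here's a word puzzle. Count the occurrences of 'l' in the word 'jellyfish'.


Letter 'l' in 'jellyfish': found at position(s) 3, 4 = 2 occurrence(s).

2


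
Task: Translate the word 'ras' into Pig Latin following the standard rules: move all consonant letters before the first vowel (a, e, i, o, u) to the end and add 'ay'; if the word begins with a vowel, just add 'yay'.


'ras': move consonant cluster 'r' to end and add 'ay': 'asray'.

asray


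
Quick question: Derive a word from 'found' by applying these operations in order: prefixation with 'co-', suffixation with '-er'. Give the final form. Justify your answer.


Step 1: Add prefix 'co-' to 'found' = 'cofound'
Step 2: Add suffix '-er' to 'cofound' = 'cofounder'

cofounder


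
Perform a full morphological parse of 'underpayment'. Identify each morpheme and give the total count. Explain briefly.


Step 1: Identify prefix: 'under' (meaning: beneath/insufficient)
Step 2: Identify root: 'pay'
Step 3: Identify suffix(es): 'ment'
Decomposition: under- (prefix: beneath/insufficient) + pay (root) + -ment (suffix: action/result)
Total morphemes: 3

3 morphemes (under- (prefix: beneath/insufficient) + pay (root) + -ment (suffix: action/result))


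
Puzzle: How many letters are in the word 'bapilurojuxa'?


Spell out 'bapilurojuxa' and number each letter: b(1), a(2), p(3), i(4), l(5), u(6), r(7), o(8), j(9), u(10), x(11), a(12). Total: 12 letters.

12


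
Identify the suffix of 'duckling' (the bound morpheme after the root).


The word 'duckling' = 'duck' (root) + '-ling' (suffix). The suffix is '-ling'.

ling


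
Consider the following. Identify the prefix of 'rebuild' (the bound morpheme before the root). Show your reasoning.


The word 'rebuild' = 're' (prefix) + 'build' (root). The prefix is 're'.

re


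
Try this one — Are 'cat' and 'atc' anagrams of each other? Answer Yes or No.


Sorted letters of 'cat': 'act'
Sorted letters of 'atc': 'act'
They match.

Yes


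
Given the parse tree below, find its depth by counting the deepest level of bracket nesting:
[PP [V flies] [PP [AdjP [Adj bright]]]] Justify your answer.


Count bracket nesting levels:
'[' at pos 0: depth = 1
'[' at pos 4: depth = 2
'[' at pos 14: depth = 2
'[' at pos 18: depth = 3
'[' at pos 24: depth = 4
Maximum depth reached: 4

4


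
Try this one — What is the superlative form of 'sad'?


Apply superlative formation (double final consonant, add -est): 'sad' -> 'saddest'.

saddest
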